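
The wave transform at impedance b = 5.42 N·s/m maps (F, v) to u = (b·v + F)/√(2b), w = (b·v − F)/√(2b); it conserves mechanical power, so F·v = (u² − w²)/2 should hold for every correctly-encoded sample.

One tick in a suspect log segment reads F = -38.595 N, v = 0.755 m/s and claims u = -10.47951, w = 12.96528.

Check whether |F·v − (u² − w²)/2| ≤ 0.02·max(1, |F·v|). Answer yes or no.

yes

F·v = (-38.595)×0.755 = -29.13922 W.
(u² − w²)/2 = (109.82013 − 168.09849)/2 = -29.13918 W.
|Δ| = 0.00005;  2% of max(1, |F·v|) = 0.58278.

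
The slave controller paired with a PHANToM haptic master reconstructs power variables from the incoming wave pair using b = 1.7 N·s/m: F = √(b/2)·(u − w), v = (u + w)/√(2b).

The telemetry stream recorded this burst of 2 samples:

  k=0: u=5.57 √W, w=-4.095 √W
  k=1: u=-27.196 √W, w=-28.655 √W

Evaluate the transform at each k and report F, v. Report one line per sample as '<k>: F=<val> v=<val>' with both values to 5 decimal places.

0: F=8.91069 v=0.79993
1: F=1.34513 v=-30.28946

k=0: u−w=9.66500, u+w=1.47500; √(b/2)=0.92195, √(2b)=1.84391; F=0.92195×9.665=8.91069, v=1.47500/1.84391=0.79993
k=1: u−w=1.45900, u+w=-55.85100; √(b/2)=0.92195, √(2b)=1.84391; F=0.92195×1.459=1.34513, v=-55.85100/1.84391=-30.28946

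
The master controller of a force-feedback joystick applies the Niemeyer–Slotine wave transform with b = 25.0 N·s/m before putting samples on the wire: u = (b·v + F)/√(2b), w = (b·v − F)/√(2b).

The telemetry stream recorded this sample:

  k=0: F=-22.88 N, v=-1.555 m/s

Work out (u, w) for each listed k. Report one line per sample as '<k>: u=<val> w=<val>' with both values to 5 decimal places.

0: u=-8.73348 w=-2.26203

k=0: b·v=25.0×(-1.555)=-38.87500; √(2b)=7.07107; u=(-38.87500+(-22.88))/7.07107=-8.73348, w=(-38.87500−(-22.88))/7.07107=-2.26203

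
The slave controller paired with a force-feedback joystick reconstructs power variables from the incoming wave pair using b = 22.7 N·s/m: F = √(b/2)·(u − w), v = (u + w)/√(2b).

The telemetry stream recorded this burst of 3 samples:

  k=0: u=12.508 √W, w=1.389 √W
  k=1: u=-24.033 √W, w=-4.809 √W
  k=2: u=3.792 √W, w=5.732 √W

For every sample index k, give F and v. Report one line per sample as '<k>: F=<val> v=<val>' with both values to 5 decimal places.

0: F=37.45965 v=2.06250
1: F=-64.76520 v=-4.28053
2: F=-6.53581 v=1.41349

k=0: u−w=11.11900, u+w=13.89700; √(b/2)=3.36898, √(2b)=6.73795; F=3.36898×11.119=37.45965, v=13.89700/6.73795=2.06250
k=1: u−w=-19.22400, u+w=-28.84200; √(b/2)=3.36898, √(2b)=6.73795; F=3.36898×(-19.224)=-64.76520, v=-28.84200/6.73795=-4.28053
k=2: u−w=-1.94000, u+w=9.52400; √(b/2)=3.36898, √(2b)=6.73795; F=3.36898×(-1.94)=-6.53581, v=9.52400/6.73795=1.41349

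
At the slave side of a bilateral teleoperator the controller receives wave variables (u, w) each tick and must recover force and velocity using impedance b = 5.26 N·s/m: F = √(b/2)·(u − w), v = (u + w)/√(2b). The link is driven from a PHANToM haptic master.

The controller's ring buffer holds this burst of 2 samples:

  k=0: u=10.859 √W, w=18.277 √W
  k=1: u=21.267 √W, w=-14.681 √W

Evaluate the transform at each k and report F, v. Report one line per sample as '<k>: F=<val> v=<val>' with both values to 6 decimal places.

0: F=-12.029974 v=8.983014
1: F=58.297859 v=2.030551

k=0: u−w=-7.418000, u+w=29.136000; √(b/2)=1.621727, √(2b)=3.243455; F=1.621727×(-7.418)=-12.029974, v=29.136000/3.243455=8.983014
k=1: u−w=35.948000, u+w=6.586000; √(b/2)=1.621727, √(2b)=3.243455; F=1.621727×35.948=58.297859, v=6.586000/3.243455=2.030551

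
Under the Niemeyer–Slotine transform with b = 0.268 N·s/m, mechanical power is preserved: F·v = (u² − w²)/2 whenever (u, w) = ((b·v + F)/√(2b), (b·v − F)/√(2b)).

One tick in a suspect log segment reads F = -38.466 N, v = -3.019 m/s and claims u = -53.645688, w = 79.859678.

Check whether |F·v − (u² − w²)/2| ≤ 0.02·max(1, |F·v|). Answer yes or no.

no

F·v = (-38.466)×(-3.019) = 116.128854 W.
(u² − w²)/2 = (2877.859841 − 6377.568170)/2 = -1749.854165 W.
|Δ| = 1865.983019;  2% of max(1, |F·v|) = 2.322577.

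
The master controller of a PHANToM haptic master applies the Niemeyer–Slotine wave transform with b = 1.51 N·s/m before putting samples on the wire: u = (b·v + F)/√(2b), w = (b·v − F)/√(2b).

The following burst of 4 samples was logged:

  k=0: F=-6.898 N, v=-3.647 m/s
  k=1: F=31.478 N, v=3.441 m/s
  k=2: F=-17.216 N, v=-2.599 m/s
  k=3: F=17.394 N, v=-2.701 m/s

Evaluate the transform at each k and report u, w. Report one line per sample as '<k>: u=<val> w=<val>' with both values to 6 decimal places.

0: u=-7.138258 w=0.800448
1: u=21.103464 w=-15.123643
2: u=-12.164985 w=7.648405
3: u=7.662203 w=-12.356041

k=0: b·v=1.51×(-3.647)=-5.506970; √(2b)=1.737815; u=(-5.506970+(-6.898))/1.737815=-7.138258, w=(-5.506970−(-6.898))/1.737815=0.800448
k=1: b·v=1.51×3.441=5.195910; √(2b)=1.737815; u=(5.195910+31.478)/1.737815=21.103464, w=(5.195910−31.478)/1.737815=-15.123643
k=2: b·v=1.51×(-2.599)=-3.924490; √(2b)=1.737815; u=(-3.924490+(-17.216))/1.737815=-12.164985, w=(-3.924490−(-17.216))/1.737815=7.648405
k=3: b·v=1.51×(-2.701)=-4.078510; √(2b)=1.737815; u=(-4.078510+17.394)/1.737815=7.662203, w=(-4.078510−17.394)/1.737815=-12.356041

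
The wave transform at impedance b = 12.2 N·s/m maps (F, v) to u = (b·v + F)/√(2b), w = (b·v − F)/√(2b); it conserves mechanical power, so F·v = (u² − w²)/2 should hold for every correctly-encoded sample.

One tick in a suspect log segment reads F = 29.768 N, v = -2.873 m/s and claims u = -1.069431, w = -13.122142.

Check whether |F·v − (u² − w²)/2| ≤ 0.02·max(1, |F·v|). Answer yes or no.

F·v = 29.768×(-2.873) = -85.523464 W.
(u² − w²)/2 = (1.143683 − 172.190611)/2 = -85.523464 W.
|Δ| = 0.000000;  2% of max(1, |F·v|) = 1.710469.

yes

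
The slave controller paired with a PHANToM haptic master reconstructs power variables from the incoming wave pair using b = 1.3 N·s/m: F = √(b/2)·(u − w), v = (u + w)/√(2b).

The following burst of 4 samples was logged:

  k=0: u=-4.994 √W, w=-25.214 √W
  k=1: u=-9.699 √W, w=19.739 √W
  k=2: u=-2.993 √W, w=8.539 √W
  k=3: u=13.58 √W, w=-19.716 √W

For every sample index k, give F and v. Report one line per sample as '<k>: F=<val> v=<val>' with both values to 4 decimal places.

k=0: u−w=20.2200, u+w=-30.2080; √(b/2)=0.8062, √(2b)=1.6125; F=0.8062×20.22=16.3019, v=-30.2080/1.6125=-18.7342
k=1: u−w=-29.4380, u+w=10.0400; √(b/2)=0.8062, √(2b)=1.6125; F=0.8062×(-29.438)=-23.7337, v=10.0400/1.6125=6.2265
k=2: u−w=-11.5320, u+w=5.5460; √(b/2)=0.8062, √(2b)=1.6125; F=0.8062×(-11.532)=-9.2974, v=5.5460/1.6125=3.4395
k=3: u−w=33.2960, u+w=-6.1360; √(b/2)=0.8062, √(2b)=1.6125; F=0.8062×33.296=26.8441, v=-6.1360/1.6125=-3.8054

0: F=16.3019 v=-18.7342
1: F=-23.7337 v=6.2265
2: F=-9.2974 v=3.4395
3: F=26.8441 v=-3.8054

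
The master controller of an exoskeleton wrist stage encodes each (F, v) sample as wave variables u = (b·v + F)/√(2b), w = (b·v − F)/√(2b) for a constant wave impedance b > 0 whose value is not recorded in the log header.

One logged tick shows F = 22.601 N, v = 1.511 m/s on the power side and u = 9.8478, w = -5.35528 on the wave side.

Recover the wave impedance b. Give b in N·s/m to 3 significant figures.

b = 4.42 N·s/m

u + w = 4.49252;  u + w = √(2b)·v, so √(2b) = 4.49252/1.511 = 2.97321.
b = (√(2b))²/2 = 8.83998/2 = 4.41999.
(Check via u − w = 2F/√(2b): u − w = 15.20308, 2F/√(2b) = 15.20310.)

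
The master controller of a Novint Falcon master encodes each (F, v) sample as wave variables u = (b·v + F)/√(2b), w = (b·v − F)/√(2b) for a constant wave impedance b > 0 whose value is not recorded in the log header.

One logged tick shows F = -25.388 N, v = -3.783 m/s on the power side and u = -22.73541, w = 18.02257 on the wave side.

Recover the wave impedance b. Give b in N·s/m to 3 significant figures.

u + w = -4.7128;  u + w = √(2b)·v, so √(2b) = -4.7128/(-3.783) = 1.2458.
b = (√(2b))²/2 = 1.5520/2 = 0.7760.
(Check via u − w = 2F/√(2b): u − w = -40.7580, 2F/√(2b) = -40.7579.)

b = 0.776 N·s/m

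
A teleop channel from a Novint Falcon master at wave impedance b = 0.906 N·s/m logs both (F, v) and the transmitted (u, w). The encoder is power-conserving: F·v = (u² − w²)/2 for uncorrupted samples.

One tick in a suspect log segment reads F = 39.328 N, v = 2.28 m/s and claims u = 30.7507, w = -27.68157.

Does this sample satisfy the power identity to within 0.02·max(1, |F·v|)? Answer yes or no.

F·v = 39.328×2.28 = 89.6678 W.
(u² − w²)/2 = (945.6056 − 766.2693)/2 = 89.6681 W.
|Δ| = 0.0003;  2% of max(1, |F·v|) = 1.7934.

yes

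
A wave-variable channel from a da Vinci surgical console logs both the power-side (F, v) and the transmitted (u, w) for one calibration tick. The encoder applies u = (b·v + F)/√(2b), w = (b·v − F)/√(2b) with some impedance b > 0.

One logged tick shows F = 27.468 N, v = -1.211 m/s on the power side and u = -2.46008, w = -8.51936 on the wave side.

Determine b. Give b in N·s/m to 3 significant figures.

b = 41.1 N·s/m

u + w = -10.9794;  u + w = √(2b)·v, so √(2b) = -10.9794/(-1.211) = 9.0664.
b = (√(2b))²/2 = 82.2001/2 = 41.1000.
(Check via u − w = 2F/√(2b): u − w = 6.0593, 2F/√(2b) = 6.0593.)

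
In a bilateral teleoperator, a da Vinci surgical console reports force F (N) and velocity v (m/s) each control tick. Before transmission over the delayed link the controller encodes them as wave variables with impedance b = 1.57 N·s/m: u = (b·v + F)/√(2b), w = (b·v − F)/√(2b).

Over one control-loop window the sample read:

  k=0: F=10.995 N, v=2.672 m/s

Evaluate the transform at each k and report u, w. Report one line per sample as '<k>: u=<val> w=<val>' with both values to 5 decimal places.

0: u=8.57224 w=-3.83744

k=0: b·v=1.57×2.672=4.19504; √(2b)=1.77200; u=(4.19504+10.995)/1.77200=8.57224, w=(4.19504−10.995)/1.77200=-3.83744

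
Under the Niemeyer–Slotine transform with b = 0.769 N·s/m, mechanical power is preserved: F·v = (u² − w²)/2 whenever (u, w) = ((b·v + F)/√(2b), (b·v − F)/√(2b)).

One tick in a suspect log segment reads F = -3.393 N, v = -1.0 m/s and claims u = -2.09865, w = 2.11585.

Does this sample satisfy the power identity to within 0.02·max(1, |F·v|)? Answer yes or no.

no

F·v = (-3.393)×(-1.0) = 3.3930 W.
(u² − w²)/2 = (4.4043 − 4.4768)/2 = -0.0362 W.
|Δ| = 3.4292;  2% of max(1, |F·v|) = 0.0679.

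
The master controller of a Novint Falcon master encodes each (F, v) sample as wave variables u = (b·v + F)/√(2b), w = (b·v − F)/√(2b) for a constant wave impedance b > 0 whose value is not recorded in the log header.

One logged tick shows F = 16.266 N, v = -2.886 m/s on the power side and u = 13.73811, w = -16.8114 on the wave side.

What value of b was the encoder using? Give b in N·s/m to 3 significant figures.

u + w = -3.0733;  u + w = √(2b)·v, so √(2b) = -3.0733/(-2.886) = 1.0649.
b = (√(2b))²/2 = 1.1340/2 = 0.5670.
(Check via u − w = 2F/√(2b): u − w = 30.5495, 2F/√(2b) = 30.5495.)

b = 0.567 N·s/m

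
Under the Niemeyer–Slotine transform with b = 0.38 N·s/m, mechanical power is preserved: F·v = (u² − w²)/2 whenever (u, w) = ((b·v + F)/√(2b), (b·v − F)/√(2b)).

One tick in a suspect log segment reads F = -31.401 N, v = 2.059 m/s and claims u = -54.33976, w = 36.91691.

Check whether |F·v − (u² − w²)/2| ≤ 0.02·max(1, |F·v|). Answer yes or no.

no

F·v = (-31.401)×2.059 = -64.65466 W.
(u² − w²)/2 = (2952.80952 − 1362.85824)/2 = 794.97564 W.
|Δ| = 859.63030;  2% of max(1, |F·v|) = 1.29309.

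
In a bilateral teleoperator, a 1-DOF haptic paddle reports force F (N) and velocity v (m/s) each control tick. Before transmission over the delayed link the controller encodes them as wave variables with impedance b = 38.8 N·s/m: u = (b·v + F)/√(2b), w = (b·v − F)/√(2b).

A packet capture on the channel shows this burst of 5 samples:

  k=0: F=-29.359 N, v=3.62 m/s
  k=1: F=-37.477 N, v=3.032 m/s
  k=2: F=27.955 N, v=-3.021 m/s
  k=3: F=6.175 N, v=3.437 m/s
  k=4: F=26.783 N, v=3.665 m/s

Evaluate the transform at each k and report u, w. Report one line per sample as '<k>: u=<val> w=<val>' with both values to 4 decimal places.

k=0: b·v=38.8×3.62=140.4560; √(2b)=8.8091; u=(140.4560+(-29.359))/8.8091=12.6116, w=(140.4560−(-29.359))/8.8091=19.2773
k=1: b·v=38.8×3.032=117.6416; √(2b)=8.8091; u=(117.6416+(-37.477))/8.8091=9.1002, w=(117.6416−(-37.477))/8.8091=17.6089
k=2: b·v=38.8×(-3.021)=-117.2148; √(2b)=8.8091; u=(-117.2148+27.955)/8.8091=-10.1327, w=(-117.2148−27.955)/8.8091=-16.4796
k=3: b·v=38.8×3.437=133.3556; √(2b)=8.8091; u=(133.3556+6.175)/8.8091=15.8394, w=(133.3556−6.175)/8.8091=14.4374
k=4: b·v=38.8×3.665=142.2020; √(2b)=8.8091; u=(142.2020+26.783)/8.8091=19.1830, w=(142.2020−26.783)/8.8091=13.1023

0: u=12.6116 w=19.2773
1: u=9.1002 w=17.6089
2: u=-10.1327 w=-16.4796
3: u=15.8394 w=14.4374
4: u=19.1830 w=13.1023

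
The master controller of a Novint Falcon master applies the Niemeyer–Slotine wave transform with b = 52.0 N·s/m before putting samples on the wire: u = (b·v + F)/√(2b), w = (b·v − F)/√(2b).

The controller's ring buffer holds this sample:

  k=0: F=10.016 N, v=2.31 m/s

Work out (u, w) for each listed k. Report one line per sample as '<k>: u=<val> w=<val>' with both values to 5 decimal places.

0: u=12.76088 w=10.79659

k=0: b·v=52.0×2.31=120.12000; √(2b)=10.19804; u=(120.12000+10.016)/10.19804=12.76088, w=(120.12000−10.016)/10.19804=10.79659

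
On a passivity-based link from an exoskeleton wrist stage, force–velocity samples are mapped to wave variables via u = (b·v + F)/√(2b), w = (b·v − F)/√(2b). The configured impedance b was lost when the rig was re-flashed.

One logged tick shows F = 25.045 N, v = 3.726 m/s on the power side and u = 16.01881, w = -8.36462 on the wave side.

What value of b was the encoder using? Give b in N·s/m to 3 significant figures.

u + w = 7.6542;  u + w = √(2b)·v, so √(2b) = 7.6542/3.726 = 2.0543.
b = (√(2b))²/2 = 4.2200/2 = 2.1100.
(Check via u − w = 2F/√(2b): u − w = 24.3834, 2F/√(2b) = 24.3834.)

b = 2.11 N·s/m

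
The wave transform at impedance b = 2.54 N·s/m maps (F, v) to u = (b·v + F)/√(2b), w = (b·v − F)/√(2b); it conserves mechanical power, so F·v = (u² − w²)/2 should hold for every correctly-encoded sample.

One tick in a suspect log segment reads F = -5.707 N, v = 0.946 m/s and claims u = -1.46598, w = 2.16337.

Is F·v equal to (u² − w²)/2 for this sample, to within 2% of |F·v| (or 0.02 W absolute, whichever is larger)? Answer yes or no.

F·v = (-5.707)×0.946 = -5.3988 W.
(u² − w²)/2 = (2.1491 − 4.6802)/2 = -1.2655 W.
|Δ| = 4.1333;  2% of max(1, |F·v|) = 0.1080.

no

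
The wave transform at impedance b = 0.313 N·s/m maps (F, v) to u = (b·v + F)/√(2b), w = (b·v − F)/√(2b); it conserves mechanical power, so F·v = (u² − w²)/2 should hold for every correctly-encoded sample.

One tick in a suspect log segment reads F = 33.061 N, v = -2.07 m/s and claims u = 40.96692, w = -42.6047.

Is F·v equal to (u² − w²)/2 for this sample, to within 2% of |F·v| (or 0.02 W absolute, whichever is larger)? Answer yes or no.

yes

F·v = 33.061×(-2.07) = -68.4363 W.
(u² − w²)/2 = (1678.2885 − 1815.1605)/2 = -68.4360 W.
|Δ| = 0.0003;  2% of max(1, |F·v|) = 1.3687.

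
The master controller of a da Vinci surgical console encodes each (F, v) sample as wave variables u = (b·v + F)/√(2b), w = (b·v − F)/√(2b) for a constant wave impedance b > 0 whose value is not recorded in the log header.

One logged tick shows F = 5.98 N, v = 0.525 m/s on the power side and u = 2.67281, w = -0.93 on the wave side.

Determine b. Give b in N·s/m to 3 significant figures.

u + w = 1.74281;  u + w = √(2b)·v, so √(2b) = 1.74281/0.525 = 3.31964.
b = (√(2b))²/2 = 11.02000/2 = 5.51000.
(Check via u − w = 2F/√(2b): u − w = 3.60281, 2F/√(2b) = 3.60280.)

b = 5.51 N·s/m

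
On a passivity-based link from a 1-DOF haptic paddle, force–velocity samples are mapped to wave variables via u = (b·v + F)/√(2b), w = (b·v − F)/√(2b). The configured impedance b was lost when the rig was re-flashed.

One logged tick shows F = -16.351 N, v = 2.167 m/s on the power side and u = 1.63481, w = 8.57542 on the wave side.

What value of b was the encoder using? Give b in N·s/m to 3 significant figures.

b = 11.1 N·s/m

u + w = 10.21023;  u + w = √(2b)·v, so √(2b) = 10.21023/2.167 = 4.71169.
b = (√(2b))²/2 = 22.20001/2 = 11.10001.
(Check via u − w = 2F/√(2b): u − w = -6.94061, 2F/√(2b) = -6.94061.)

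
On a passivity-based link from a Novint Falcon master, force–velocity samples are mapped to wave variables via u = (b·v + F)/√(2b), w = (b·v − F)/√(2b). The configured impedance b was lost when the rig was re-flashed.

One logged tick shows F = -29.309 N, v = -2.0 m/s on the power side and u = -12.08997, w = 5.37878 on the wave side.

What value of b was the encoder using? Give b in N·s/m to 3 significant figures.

u + w = -6.71119;  u + w = √(2b)·v, so √(2b) = -6.71119/(-2.0) = 3.35559.
b = (√(2b))²/2 = 11.26002/2 = 5.63001.
(Check via u − w = 2F/√(2b): u − w = -17.46875, 2F/√(2b) = -17.46874.)

b = 5.63 N·s/m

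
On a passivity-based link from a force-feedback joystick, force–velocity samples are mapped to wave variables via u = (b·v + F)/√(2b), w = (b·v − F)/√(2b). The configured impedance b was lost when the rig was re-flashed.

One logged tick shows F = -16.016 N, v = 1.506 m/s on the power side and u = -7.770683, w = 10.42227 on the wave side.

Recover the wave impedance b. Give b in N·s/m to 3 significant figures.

b = 1.55 N·s/m

u + w = 2.651587;  u + w = √(2b)·v, so √(2b) = 2.651587/1.506 = 1.760682.
b = (√(2b))²/2 = 3.100001/2 = 1.550000.
(Check via u − w = 2F/√(2b): u − w = -18.192953, 2F/√(2b) = -18.192951.)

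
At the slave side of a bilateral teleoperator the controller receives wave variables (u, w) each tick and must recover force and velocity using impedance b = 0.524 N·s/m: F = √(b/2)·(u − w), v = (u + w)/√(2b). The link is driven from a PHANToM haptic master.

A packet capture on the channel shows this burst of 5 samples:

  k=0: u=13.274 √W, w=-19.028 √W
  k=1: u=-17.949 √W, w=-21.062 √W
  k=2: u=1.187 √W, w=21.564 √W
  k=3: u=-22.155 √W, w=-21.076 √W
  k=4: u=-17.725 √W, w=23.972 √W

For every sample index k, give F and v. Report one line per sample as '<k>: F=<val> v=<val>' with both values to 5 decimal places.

0: F=16.53408 v=-5.62068
1: F=1.59342 v=-38.10715
2: F=-10.43016 v=22.22388
3: F=-0.55230 v=-42.22937
4: F=-21.34300 v=6.10226

k=0: u−w=32.30200, u+w=-5.75400; √(b/2)=0.51186, √(2b)=1.02372; F=0.51186×32.302=16.53408, v=-5.75400/1.02372=-5.62068
k=1: u−w=3.11300, u+w=-39.01100; √(b/2)=0.51186, √(2b)=1.02372; F=0.51186×3.113=1.59342, v=-39.01100/1.02372=-38.10715
k=2: u−w=-20.37700, u+w=22.75100; √(b/2)=0.51186, √(2b)=1.02372; F=0.51186×(-20.377)=-10.43016, v=22.75100/1.02372=22.22388
k=3: u−w=-1.07900, u+w=-43.23100; √(b/2)=0.51186, √(2b)=1.02372; F=0.51186×(-1.079)=-0.55230, v=-43.23100/1.02372=-42.22937
k=4: u−w=-41.69700, u+w=6.24700; √(b/2)=0.51186, √(2b)=1.02372; F=0.51186×(-41.697)=-21.34300, v=6.24700/1.02372=6.10226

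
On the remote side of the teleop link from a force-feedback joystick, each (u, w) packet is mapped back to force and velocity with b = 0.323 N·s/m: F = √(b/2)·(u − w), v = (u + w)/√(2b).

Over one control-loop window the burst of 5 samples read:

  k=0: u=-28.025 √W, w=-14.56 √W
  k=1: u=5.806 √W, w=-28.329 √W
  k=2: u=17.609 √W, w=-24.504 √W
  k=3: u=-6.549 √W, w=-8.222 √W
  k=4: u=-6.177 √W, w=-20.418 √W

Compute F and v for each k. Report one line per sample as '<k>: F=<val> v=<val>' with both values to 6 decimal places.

0: F=-5.411188 v=-52.983469
1: F=13.717854 v=-28.022700
2: F=16.923978 v=-8.578631
3: F=0.672330 v=-18.377805
4: F=5.723040 v=-33.089007

k=0: u−w=-13.465000, u+w=-42.585000; √(b/2)=0.401871, √(2b)=0.803741; F=0.401871×(-13.465)=-5.411188, v=-42.585000/0.803741=-52.983469
k=1: u−w=34.135000, u+w=-22.523000; √(b/2)=0.401871, √(2b)=0.803741; F=0.401871×34.135=13.717854, v=-22.523000/0.803741=-28.022700
k=2: u−w=42.113000, u+w=-6.895000; √(b/2)=0.401871, √(2b)=0.803741; F=0.401871×42.113=16.923978, v=-6.895000/0.803741=-8.578631
k=3: u−w=1.673000, u+w=-14.771000; √(b/2)=0.401871, √(2b)=0.803741; F=0.401871×1.673=0.672330, v=-14.771000/0.803741=-18.377805
k=4: u−w=14.241000, u+w=-26.595000; √(b/2)=0.401871, √(2b)=0.803741; F=0.401871×14.241=5.723040, v=-26.595000/0.803741=-33.089007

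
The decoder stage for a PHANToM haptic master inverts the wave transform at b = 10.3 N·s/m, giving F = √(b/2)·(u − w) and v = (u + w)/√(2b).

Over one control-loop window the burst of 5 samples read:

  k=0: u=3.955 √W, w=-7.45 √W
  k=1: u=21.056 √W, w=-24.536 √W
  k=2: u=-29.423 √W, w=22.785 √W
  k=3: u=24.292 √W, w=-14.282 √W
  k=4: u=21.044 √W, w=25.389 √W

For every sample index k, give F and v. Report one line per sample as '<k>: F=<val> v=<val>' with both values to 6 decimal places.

0: F=25.882064 v=-0.770041
1: F=103.464713 v=-0.766736
2: F=-118.478807 v=-1.462526
3: F=87.538337 v=2.205467
4: F=-9.860374 v=10.230412

k=0: u−w=11.405000, u+w=-3.495000; √(b/2)=2.269361, √(2b)=4.538722; F=2.269361×11.405=25.882064, v=-3.495000/4.538722=-0.770041
k=1: u−w=45.592000, u+w=-3.480000; √(b/2)=2.269361, √(2b)=4.538722; F=2.269361×45.592=103.464713, v=-3.480000/4.538722=-0.766736
k=2: u−w=-52.208000, u+w=-6.638000; √(b/2)=2.269361, √(2b)=4.538722; F=2.269361×(-52.208)=-118.478807, v=-6.638000/4.538722=-1.462526
k=3: u−w=38.574000, u+w=10.010000; √(b/2)=2.269361, √(2b)=4.538722; F=2.269361×38.574=87.538337, v=10.010000/4.538722=2.205467
k=4: u−w=-4.345000, u+w=46.433000; √(b/2)=2.269361, √(2b)=4.538722; F=2.269361×(-4.345)=-9.860374, v=46.433000/4.538722=10.230412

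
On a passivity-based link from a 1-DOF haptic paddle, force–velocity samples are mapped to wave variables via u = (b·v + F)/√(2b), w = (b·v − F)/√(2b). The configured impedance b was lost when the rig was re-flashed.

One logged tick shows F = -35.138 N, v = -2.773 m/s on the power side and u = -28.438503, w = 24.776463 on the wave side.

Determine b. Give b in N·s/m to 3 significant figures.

b = 0.872 N·s/m

u + w = -3.662040;  u + w = √(2b)·v, so √(2b) = -3.662040/(-2.773) = 1.320606.
b = (√(2b))²/2 = 1.744000/2 = 0.872000.
(Check via u − w = 2F/√(2b): u − w = -53.214966, 2F/√(2b) = -53.214970.)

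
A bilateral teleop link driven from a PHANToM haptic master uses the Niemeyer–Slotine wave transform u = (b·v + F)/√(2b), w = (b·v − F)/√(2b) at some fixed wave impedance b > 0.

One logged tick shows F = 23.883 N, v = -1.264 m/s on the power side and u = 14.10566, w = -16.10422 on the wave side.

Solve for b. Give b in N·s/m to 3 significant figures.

b = 1.25 N·s/m

u + w = -1.99856;  u + w = √(2b)·v, so √(2b) = -1.99856/(-1.264) = 1.58114.
b = (√(2b))²/2 = 2.50000/2 = 1.25000.
(Check via u − w = 2F/√(2b): u − w = 30.20988, 2F/√(2b) = 30.20986.)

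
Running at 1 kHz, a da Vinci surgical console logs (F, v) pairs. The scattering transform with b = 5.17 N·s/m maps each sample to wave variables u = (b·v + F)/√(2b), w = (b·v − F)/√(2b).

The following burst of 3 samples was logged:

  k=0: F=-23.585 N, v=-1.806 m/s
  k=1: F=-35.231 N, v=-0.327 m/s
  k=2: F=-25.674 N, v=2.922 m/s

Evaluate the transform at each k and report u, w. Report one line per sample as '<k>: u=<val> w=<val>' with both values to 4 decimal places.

0: u=-10.2383 w=4.4309
1: u=-11.4821 w=10.4306
2: u=-3.2863 w=12.6822

k=0: b·v=5.17×(-1.806)=-9.3370; √(2b)=3.2156; u=(-9.3370+(-23.585))/3.2156=-10.2383, w=(-9.3370−(-23.585))/3.2156=4.4309
k=1: b·v=5.17×(-0.327)=-1.6906; √(2b)=3.2156; u=(-1.6906+(-35.231))/3.2156=-11.4821, w=(-1.6906−(-35.231))/3.2156=10.4306
k=2: b·v=5.17×2.922=15.1067; √(2b)=3.2156; u=(15.1067+(-25.674))/3.2156=-3.2863, w=(15.1067−(-25.674))/3.2156=12.6822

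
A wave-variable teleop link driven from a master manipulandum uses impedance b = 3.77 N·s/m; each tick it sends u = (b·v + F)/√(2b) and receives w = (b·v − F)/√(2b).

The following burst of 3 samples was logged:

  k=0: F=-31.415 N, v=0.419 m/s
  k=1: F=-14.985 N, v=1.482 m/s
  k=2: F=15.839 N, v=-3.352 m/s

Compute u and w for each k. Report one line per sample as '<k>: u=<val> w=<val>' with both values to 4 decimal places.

0: u=-10.8654 w=12.0159
1: u=-3.4225 w=7.4919
2: u=1.1661 w=-10.3704

k=0: b·v=3.77×0.419=1.5796; √(2b)=2.7459; u=(1.5796+(-31.415))/2.7459=-10.8654, w=(1.5796−(-31.415))/2.7459=12.0159
k=1: b·v=3.77×1.482=5.5871; √(2b)=2.7459; u=(5.5871+(-14.985))/2.7459=-3.4225, w=(5.5871−(-14.985))/2.7459=7.4919
k=2: b·v=3.77×(-3.352)=-12.6370; √(2b)=2.7459; u=(-12.6370+15.839)/2.7459=1.1661, w=(-12.6370−15.839)/2.7459=-10.3704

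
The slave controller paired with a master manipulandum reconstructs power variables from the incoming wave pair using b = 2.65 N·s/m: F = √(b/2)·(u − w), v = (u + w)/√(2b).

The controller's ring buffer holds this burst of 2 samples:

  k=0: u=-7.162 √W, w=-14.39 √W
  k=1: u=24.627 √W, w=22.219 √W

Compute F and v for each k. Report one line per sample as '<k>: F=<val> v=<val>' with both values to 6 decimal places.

0: F=8.320053 v=-9.361591
1: F=2.771816 v=20.348602

k=0: u−w=7.228000, u+w=-21.552000; √(b/2)=1.151086, √(2b)=2.302173; F=1.151086×7.228=8.320053, v=-21.552000/2.302173=-9.361591
k=1: u−w=2.408000, u+w=46.846000; √(b/2)=1.151086, √(2b)=2.302173; F=1.151086×2.408=2.771816, v=46.846000/2.302173=20.348602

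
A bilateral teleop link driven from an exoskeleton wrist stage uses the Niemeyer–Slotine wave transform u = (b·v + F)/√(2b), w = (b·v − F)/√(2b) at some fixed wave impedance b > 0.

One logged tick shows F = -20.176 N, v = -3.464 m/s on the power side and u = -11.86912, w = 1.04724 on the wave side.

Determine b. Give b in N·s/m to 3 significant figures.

b = 4.88 N·s/m

u + w = -10.8219;  u + w = √(2b)·v, so √(2b) = -10.8219/(-3.464) = 3.1241.
b = (√(2b))²/2 = 9.7600/2 = 4.8800.
(Check via u − w = 2F/√(2b): u − w = -12.9164, 2F/√(2b) = -12.9164.)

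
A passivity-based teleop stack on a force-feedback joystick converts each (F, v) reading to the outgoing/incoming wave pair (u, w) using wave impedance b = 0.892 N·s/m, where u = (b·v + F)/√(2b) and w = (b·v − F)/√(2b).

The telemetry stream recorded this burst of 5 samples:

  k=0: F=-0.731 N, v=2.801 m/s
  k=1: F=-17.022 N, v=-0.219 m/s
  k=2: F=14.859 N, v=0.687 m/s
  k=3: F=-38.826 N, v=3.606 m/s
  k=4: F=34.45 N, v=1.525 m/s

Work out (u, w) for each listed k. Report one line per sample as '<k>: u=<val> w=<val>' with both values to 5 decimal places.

0: u=1.32331 w=2.41789
1: u=-12.89047 w=12.59796
2: u=11.58360 w=-10.66600
3: u=-26.66047 w=31.47688
4: u=26.81085 w=-24.77396

k=0: b·v=0.892×2.801=2.49849; √(2b)=1.33566; u=(2.49849+(-0.731))/1.33566=1.32331, w=(2.49849−(-0.731))/1.33566=2.41789
k=1: b·v=0.892×(-0.219)=-0.19535; √(2b)=1.33566; u=(-0.19535+(-17.022))/1.33566=-12.89047, w=(-0.19535−(-17.022))/1.33566=12.59796
k=2: b·v=0.892×0.687=0.61280; √(2b)=1.33566; u=(0.61280+14.859)/1.33566=11.58360, w=(0.61280−14.859)/1.33566=-10.66600
k=3: b·v=0.892×3.606=3.21655; √(2b)=1.33566; u=(3.21655+(-38.826))/1.33566=-26.66047, w=(3.21655−(-38.826))/1.33566=31.47688
k=4: b·v=0.892×1.525=1.36030; √(2b)=1.33566; u=(1.36030+34.45)/1.33566=26.81085, w=(1.36030−34.45)/1.33566=-24.77396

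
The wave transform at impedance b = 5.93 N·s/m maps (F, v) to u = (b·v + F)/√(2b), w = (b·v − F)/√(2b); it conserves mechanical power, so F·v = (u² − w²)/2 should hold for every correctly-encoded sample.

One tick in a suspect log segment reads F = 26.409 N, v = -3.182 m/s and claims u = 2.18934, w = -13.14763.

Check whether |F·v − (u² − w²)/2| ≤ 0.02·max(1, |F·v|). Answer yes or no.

F·v = 26.409×(-3.182) = -84.03344 W.
(u² − w²)/2 = (4.79321 − 172.86017)/2 = -84.03348 W.
|Δ| = 0.00004;  2% of max(1, |F·v|) = 1.68067.

yes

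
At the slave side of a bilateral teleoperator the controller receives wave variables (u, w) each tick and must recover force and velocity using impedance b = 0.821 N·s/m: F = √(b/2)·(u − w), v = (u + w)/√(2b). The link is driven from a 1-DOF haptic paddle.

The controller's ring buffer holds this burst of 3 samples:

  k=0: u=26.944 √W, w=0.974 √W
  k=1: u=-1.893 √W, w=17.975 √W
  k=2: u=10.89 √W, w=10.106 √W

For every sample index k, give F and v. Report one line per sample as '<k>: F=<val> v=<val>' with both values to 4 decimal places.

0: F=16.6391 v=21.7870
1: F=-12.7295 v=12.5503
2: F=0.5023 v=16.3851

k=0: u−w=25.9700, u+w=27.9180; √(b/2)=0.6407, √(2b)=1.2814; F=0.6407×25.97=16.6391, v=27.9180/1.2814=21.7870
k=1: u−w=-19.8680, u+w=16.0820; √(b/2)=0.6407, √(2b)=1.2814; F=0.6407×(-19.868)=-12.7295, v=16.0820/1.2814=12.5503
k=2: u−w=0.7840, u+w=20.9960; √(b/2)=0.6407, √(2b)=1.2814; F=0.6407×0.784=0.5023, v=20.9960/1.2814=16.3851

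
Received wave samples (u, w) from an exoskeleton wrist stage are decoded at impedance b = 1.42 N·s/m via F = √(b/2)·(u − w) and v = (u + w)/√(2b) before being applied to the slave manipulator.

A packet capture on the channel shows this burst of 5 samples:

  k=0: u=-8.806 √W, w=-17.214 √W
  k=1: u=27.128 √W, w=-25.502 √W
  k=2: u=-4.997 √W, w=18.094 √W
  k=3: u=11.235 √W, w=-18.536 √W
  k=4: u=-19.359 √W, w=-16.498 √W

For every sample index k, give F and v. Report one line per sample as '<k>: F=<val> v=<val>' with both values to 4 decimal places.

k=0: u−w=8.4080, u+w=-26.0200; √(b/2)=0.8426, √(2b)=1.6852; F=0.8426×8.408=7.0847, v=-26.0200/1.6852=-15.4400
k=1: u−w=52.6300, u+w=1.6260; √(b/2)=0.8426, √(2b)=1.6852; F=0.8426×52.63=44.3468, v=1.6260/1.6852=0.9649
k=2: u−w=-23.0910, u+w=13.0970; √(b/2)=0.8426, √(2b)=1.6852; F=0.8426×(-23.091)=-19.4568, v=13.0970/1.6852=7.7716
k=3: u−w=29.7710, u+w=-7.3010; √(b/2)=0.8426, √(2b)=1.6852; F=0.8426×29.771=25.0855, v=-7.3010/1.6852=-4.3323
k=4: u−w=-2.8610, u+w=-35.8570; √(b/2)=0.8426, √(2b)=1.6852; F=0.8426×(-2.861)=-2.4107, v=-35.8570/1.6852=-21.2772

0: F=7.0847 v=-15.4400
1: F=44.3468 v=0.9649
2: F=-19.4568 v=7.7716
3: F=25.0855 v=-4.3323
4: F=-2.4107 v=-21.2772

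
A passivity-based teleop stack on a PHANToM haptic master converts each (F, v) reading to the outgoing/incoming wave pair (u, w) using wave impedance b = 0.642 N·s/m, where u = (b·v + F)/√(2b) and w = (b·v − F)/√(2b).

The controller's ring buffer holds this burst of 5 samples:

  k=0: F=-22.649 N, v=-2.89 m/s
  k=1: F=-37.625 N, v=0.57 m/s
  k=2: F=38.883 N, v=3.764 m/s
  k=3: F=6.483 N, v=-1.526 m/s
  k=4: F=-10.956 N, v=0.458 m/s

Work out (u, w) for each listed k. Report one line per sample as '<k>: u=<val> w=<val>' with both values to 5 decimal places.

k=0: b·v=0.642×(-2.89)=-1.85538; √(2b)=1.13314; u=(-1.85538+(-22.649))/1.13314=-21.62525, w=(-1.85538−(-22.649))/1.13314=18.35049
k=1: b·v=0.642×0.57=0.36594; √(2b)=1.13314; u=(0.36594+(-37.625))/1.13314=-32.88133, w=(0.36594−(-37.625))/1.13314=33.52722
k=2: b·v=0.642×3.764=2.41649; √(2b)=1.13314; u=(2.41649+38.883)/1.13314=36.44703, w=(2.41649−38.883)/1.13314=-32.18190
k=3: b·v=0.642×(-1.526)=-0.97969; √(2b)=1.13314; u=(-0.97969+6.483)/1.13314=4.85670, w=(-0.97969−6.483)/1.13314=-6.58587
k=4: b·v=0.642×0.458=0.29404; √(2b)=1.13314; u=(0.29404+(-10.956))/1.13314=-9.40924, w=(0.29404−(-10.956))/1.13314=9.92822

0: u=-21.62525 w=18.35049
1: u=-32.88133 w=33.52722
2: u=36.44703 w=-32.18190
3: u=4.85670 w=-6.58587
4: u=-9.40924 w=9.92822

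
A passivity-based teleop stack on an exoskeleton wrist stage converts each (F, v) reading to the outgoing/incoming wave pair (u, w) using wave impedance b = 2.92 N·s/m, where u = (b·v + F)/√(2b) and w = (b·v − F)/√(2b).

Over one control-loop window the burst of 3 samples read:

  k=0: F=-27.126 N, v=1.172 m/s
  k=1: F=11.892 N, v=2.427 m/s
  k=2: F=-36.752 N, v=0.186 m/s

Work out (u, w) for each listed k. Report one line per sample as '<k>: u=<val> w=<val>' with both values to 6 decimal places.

k=0: b·v=2.92×1.172=3.422240; √(2b)=2.416609; u=(3.422240+(-27.126))/2.416609=-9.808686, w=(3.422240−(-27.126))/2.416609=12.640952
k=1: b·v=2.92×2.427=7.086840; √(2b)=2.416609; u=(7.086840+11.892)/2.416609=7.853500, w=(7.086840−11.892)/2.416609=-1.988389
k=2: b·v=2.92×0.186=0.543120; √(2b)=2.416609; u=(0.543120+(-36.752))/2.416609=-14.983341, w=(0.543120−(-36.752))/2.416609=15.432830

0: u=-9.808686 w=12.640952
1: u=7.853500 w=-1.988389
2: u=-14.983341 w=15.432830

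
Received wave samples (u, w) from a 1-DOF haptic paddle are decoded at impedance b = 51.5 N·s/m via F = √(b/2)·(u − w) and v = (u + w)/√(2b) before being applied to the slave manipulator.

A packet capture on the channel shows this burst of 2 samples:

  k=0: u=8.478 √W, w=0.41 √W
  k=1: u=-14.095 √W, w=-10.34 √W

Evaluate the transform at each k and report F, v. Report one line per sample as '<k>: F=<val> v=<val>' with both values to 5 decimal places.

0: F=40.94063 v=0.87576
1: F=-19.05454 v=-2.40765

k=0: u−w=8.06800, u+w=8.88800; √(b/2)=5.07445, √(2b)=10.14889; F=5.07445×8.068=40.94063, v=8.88800/10.14889=0.87576
k=1: u−w=-3.75500, u+w=-24.43500; √(b/2)=5.07445, √(2b)=10.14889; F=5.07445×(-3.755)=-19.05454, v=-24.43500/10.14889=-2.40765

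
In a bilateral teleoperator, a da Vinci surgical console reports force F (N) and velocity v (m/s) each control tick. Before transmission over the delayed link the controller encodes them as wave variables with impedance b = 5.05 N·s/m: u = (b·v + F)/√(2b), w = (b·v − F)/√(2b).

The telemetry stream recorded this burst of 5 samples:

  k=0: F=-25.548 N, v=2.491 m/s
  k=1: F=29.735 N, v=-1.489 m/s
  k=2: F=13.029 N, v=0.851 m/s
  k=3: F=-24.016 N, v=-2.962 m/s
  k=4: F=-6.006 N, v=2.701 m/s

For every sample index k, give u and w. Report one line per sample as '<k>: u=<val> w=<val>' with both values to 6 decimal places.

k=0: b·v=5.05×2.491=12.579550; √(2b)=3.178050; u=(12.579550+(-25.548))/3.178050=-4.080632, w=(12.579550−(-25.548))/3.178050=11.997153
k=1: b·v=5.05×(-1.489)=-7.519450; √(2b)=3.178050; u=(-7.519450+29.735)/3.178050=6.990309, w=(-7.519450−29.735)/3.178050=-11.722425
k=2: b·v=5.05×0.851=4.297550; √(2b)=3.178050; u=(4.297550+13.029)/3.178050=5.451944, w=(4.297550−13.029)/3.178050=-2.747424
k=3: b·v=5.05×(-2.962)=-14.958100; √(2b)=3.178050; u=(-14.958100+(-24.016))/3.178050=-12.263527, w=(-14.958100−(-24.016))/3.178050=2.850144
k=4: b·v=5.05×2.701=13.640050; √(2b)=3.178050; u=(13.640050+(-6.006))/3.178050=2.402118, w=(13.640050−(-6.006))/3.178050=6.181794

0: u=-4.080632 w=11.997153
1: u=6.990309 w=-11.722425
2: u=5.451944 w=-2.747424
3: u=-12.263527 w=2.850144
4: u=2.402118 w=6.181794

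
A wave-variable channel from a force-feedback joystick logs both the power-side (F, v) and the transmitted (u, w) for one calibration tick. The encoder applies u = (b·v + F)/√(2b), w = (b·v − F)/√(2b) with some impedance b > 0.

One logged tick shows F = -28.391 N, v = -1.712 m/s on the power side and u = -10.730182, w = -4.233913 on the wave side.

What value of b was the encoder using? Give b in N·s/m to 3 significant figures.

b = 38.2 N·s/m

u + w = -14.964095;  u + w = √(2b)·v, so √(2b) = -14.964095/(-1.712) = 8.740710.
b = (√(2b))²/2 = 76.400006/2 = 38.200003.
(Check via u − w = 2F/√(2b): u − w = -6.496269, 2F/√(2b) = -6.496269.)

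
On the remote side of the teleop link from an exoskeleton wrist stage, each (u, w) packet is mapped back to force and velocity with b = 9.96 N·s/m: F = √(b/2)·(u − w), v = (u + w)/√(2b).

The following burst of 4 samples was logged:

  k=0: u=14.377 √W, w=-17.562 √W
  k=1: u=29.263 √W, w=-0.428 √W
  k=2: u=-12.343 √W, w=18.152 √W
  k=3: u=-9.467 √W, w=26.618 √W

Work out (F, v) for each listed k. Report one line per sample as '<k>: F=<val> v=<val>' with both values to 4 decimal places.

k=0: u−w=31.9390, u+w=-3.1850; √(b/2)=2.2316, √(2b)=4.4632; F=2.2316×31.939=71.2748, v=-3.1850/4.4632=-0.7136
k=1: u−w=29.6910, u+w=28.8350; √(b/2)=2.2316, √(2b)=4.4632; F=2.2316×29.691=66.2582, v=28.8350/4.4632=6.4606
k=2: u−w=-30.4950, u+w=5.8090; √(b/2)=2.2316, √(2b)=4.4632; F=2.2316×(-30.495)=-68.0524, v=5.8090/4.4632=1.3015
k=3: u−w=-36.0850, u+w=17.1510; √(b/2)=2.2316, √(2b)=4.4632; F=2.2316×(-36.085)=-80.5270, v=17.1510/4.4632=3.8428

0: F=71.2748 v=-0.7136
1: F=66.2582 v=6.4606
2: F=-68.0524 v=1.3015
3: F=-80.5270 v=3.8428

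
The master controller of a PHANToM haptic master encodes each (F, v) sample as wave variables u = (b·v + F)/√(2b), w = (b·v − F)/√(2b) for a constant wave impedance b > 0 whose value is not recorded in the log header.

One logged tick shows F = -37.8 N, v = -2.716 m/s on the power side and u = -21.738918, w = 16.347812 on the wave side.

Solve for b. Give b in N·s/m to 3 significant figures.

u + w = -5.391106;  u + w = √(2b)·v, so √(2b) = -5.391106/(-2.716) = 1.984943.
b = (√(2b))²/2 = 3.940000/2 = 1.970000.
(Check via u − w = 2F/√(2b): u − w = -38.086730, 2F/√(2b) = -38.086730.)

b = 1.97 N·s/m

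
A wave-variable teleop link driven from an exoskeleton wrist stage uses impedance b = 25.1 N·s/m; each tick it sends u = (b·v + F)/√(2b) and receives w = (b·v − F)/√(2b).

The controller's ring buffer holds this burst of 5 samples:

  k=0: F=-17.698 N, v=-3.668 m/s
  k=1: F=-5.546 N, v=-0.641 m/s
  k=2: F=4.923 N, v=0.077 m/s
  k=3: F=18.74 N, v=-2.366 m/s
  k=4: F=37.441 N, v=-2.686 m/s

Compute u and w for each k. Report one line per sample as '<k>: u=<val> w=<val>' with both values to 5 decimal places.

k=0: b·v=25.1×(-3.668)=-92.06680; √(2b)=7.08520; u=(-92.06680+(-17.698))/7.08520=-15.49213, w=(-92.06680−(-17.698))/7.08520=-10.49636
k=1: b·v=25.1×(-0.641)=-16.08910; √(2b)=7.08520; u=(-16.08910+(-5.546))/7.08520=-3.05356, w=(-16.08910−(-5.546))/7.08520=-1.48805
k=2: b·v=25.1×0.077=1.93270; √(2b)=7.08520; u=(1.93270+4.923)/7.08520=0.96761, w=(1.93270−4.923)/7.08520=-0.42205
k=3: b·v=25.1×(-2.366)=-59.38660; √(2b)=7.08520; u=(-59.38660+18.74)/7.08520=-5.73684, w=(-59.38660−18.74)/7.08520=-11.02674
k=4: b·v=25.1×(-2.686)=-67.41860; √(2b)=7.08520; u=(-67.41860+37.441)/7.08520=-4.23102, w=(-67.41860−37.441)/7.08520=-14.79982

0: u=-15.49213 w=-10.49636
1: u=-3.05356 w=-1.48805
2: u=0.96761 w=-0.42205
3: u=-5.73684 w=-11.02674
4: u=-4.23102 w=-14.79982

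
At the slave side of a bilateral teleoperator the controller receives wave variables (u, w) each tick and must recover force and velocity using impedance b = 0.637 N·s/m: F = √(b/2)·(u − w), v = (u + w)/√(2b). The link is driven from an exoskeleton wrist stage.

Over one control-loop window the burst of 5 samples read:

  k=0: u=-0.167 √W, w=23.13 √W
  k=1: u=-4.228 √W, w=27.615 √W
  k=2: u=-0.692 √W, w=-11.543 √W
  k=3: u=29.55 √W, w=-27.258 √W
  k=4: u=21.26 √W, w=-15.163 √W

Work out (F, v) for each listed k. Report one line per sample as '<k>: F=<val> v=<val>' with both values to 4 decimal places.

k=0: u−w=-23.2970, u+w=22.9630; √(b/2)=0.5644, √(2b)=1.1287; F=0.5644×(-23.297)=-13.1478, v=22.9630/1.1287=20.3444
k=1: u−w=-31.8430, u+w=23.3870; √(b/2)=0.5644, √(2b)=1.1287; F=0.5644×(-31.843)=-17.9709, v=23.3870/1.1287=20.7200
k=2: u−w=10.8510, u+w=-12.2350; √(b/2)=0.5644, √(2b)=1.1287; F=0.5644×10.851=6.1238, v=-12.2350/1.1287=-10.8397
k=3: u−w=56.8080, u+w=2.2920; √(b/2)=0.5644, √(2b)=1.1287; F=0.5644×56.808=32.0601, v=2.2920/1.1287=2.0306
k=4: u−w=36.4230, u+w=6.0970; √(b/2)=0.5644, √(2b)=1.1287; F=0.5644×36.423=20.5556, v=6.0970/1.1287=5.4017

0: F=-13.1478 v=20.3444
1: F=-17.9709 v=20.7200
2: F=6.1238 v=-10.8397
3: F=32.0601 v=2.0306
4: F=20.5556 v=5.4017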